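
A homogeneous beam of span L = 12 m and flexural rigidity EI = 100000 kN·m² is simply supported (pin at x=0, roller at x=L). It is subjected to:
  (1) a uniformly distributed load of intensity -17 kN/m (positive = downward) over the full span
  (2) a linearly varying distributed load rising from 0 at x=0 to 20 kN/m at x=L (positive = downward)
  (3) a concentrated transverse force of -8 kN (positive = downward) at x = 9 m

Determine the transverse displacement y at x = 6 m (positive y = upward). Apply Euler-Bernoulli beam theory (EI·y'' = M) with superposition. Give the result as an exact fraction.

Load 1 — uniform load w=-17 kN/m over full span:
  y_1 = -wx(L³-2Lx²+x³)/(24EI) = -(-17)·6·(12³-2·12·6²+6³)/(24·100000) = 459/10000 m
Load 2 — triangular load w₀=20 kN/m (0→w₀ over full span):
  y_2 = -w₀x(7L⁴-10L²x²+3x⁴)/(360LEI) = -20·6·(7·12⁴-10·12²·6²+3·6⁴)/(360·12·100000) = -27/1000 m
Load 3 — point force P=-8 kN at a=9 m (b=L-a=3):
  y_3 = -Pbx(L²-b²-x²)/(6LEI)  [x≤a] = -(-8)·3·6·(12²-3²-6²)/(6·12·100000) = 99/50000 m
Superposition: y = Σ y_i = 261/12500 m ≈ 0.020880 m

y(6) = 261/12500 m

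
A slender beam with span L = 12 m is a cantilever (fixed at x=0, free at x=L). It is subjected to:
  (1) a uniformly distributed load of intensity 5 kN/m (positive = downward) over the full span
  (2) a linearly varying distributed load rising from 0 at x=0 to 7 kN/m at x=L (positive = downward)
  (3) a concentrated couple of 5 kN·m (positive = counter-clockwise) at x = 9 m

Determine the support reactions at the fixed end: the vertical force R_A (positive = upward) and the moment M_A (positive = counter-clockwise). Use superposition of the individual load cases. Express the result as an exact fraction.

R_A = 102 kN, M_A = 691 kN·m

Load 1 — uniform load w=5 kN/m over full span:
  R_A = wL = 5·12 = 60 kN
  M_A = wL²/2 = 5·12²/2 = 360 kN·m
Load 2 — triangular load w₀=7 kN/m (0→w₀ over full span):
  R_A = w₀L/2 = 7·12/2 = 42 kN
  M_A = w₀L²/3 = 7·12²/3 = 336 kN·m
Load 3 — applied couple M₀=5 kN·m at a=9 m (b=L-a=3):
  R_A = 0 kN
  M_A = -M₀ = -5 kN·m
Superposition: R_A = 102 kN, M_A = 691 kN·m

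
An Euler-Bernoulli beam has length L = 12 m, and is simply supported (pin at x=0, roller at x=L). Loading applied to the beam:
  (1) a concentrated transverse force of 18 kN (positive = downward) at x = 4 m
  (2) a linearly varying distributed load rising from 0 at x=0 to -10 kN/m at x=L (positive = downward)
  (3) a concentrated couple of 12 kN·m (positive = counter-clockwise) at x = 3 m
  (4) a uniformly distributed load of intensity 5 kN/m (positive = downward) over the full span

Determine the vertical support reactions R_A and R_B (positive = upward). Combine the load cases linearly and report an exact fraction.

Load 1 — point force P=18 kN at a=4 m (b=L-a=8):
  R_A = Pb/L = 18·8/12 = 12 kN
  R_B = Pa/L = 18·4/12 = 6 kN
Load 2 — triangular load w₀=-10 kN/m (0→w₀ over full span):
  R_A = w₀L/6 = (-10)·12/6 = -20 kN
  R_B = w₀L/3 = (-10)·12/3 = -40 kN
Load 3 — applied couple M₀=12 kN·m at a=3 m (b=L-a=9):
  R_A = M₀/L = 12/12 = 1 kN
  R_B = -M₀/L = -12/12 = -1 kN
Load 4 — uniform load w=5 kN/m over full span:
  R_A = wL/2 = 5·12/2 = 30 kN
  R_B = wL/2 = 5·12/2 = 30 kN
Superposition: R_A = 23 kN, R_B = -5 kN

R_A = 23 kN, R_B = -5 kN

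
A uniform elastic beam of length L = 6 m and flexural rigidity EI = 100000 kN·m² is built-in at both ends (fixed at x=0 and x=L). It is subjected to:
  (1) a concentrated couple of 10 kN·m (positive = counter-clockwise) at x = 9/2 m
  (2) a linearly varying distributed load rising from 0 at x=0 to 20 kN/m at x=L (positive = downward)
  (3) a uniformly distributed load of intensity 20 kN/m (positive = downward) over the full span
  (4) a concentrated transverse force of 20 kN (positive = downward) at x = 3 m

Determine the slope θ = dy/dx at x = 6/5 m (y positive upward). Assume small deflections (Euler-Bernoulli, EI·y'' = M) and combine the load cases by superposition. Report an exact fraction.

Load 1 — applied couple M₀=10 kN·m at a=9/2 m (b=L-a=3/2):
  θ_1 = (R_Ax²/2 - M_Ax)/EI  [x≤a] with R_A=15/8, M_A=25/8 = ((15/8)·(6/5)²/2 - (25/8)·(6/5))/100000 = -3/125000 rad
Load 2 — triangular load w₀=20 kN/m (0→w₀ over full span):
  θ_2 = -w₀(2x(L-x)(L-2x)(x+2L)+x²(L-x)²)/(120LEI) = -20·(2·(6/5)·(6-(6/5))·(6-2·(6/5))·((6/5)+2·6)+(6/5)²·(6-(6/5))²)/(120·6·100000) = -63/390625 rad
Load 3 — uniform load w=20 kN/m over full span:
  θ_3 = -wx(L-x)(L-2x)/(12EI) = -20·(6/5)·(6-(6/5))·(6-2·(6/5))/(12·100000) = -27/78125 rad
Load 4 — point force P=20 kN at a=3 m (b=L-a=3):
  θ_4 = -Pb²x(2aL-(3a+b)x)/(2L³EI)  [x≤a] = -20·3²·(6/5)·(2·3·6-(3·3+3)·(6/5))/(2·6³·100000) = -27/250000 rad
Superposition: θ = Σ θ_i = -3993/6250000 rad ≈ -0.000639 rad

θ(6/5) = -3993/6250000 rad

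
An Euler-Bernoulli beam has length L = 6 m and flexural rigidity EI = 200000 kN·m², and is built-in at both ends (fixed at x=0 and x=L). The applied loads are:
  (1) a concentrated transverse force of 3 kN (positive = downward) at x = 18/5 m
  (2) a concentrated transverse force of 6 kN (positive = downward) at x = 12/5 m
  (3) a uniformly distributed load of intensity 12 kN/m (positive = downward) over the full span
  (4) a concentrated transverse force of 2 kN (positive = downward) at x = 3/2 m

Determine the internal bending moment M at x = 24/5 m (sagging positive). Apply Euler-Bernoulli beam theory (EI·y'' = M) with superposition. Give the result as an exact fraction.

M(24/5) = -28083/10000 kN·m

Load 1 — point force P=3 kN at a=18/5 m (b=L-a=12/5):
  M_1 = Pa²(a+3b)(L-x)/L³ - Pa²b/L²  [x>a] = 3·(18/5)²·((18/5)+3·(12/5))·(6-(24/5))/6³ - 3·(18/5)²·(12/5)/6² = -162/625 kN·m
Load 2 — point force P=6 kN at a=12/5 m (b=L-a=18/5):
  M_2 = Pa²(a+3b)(L-x)/L³ - Pa²b/L²  [x>a] = 6·(12/5)²·((12/5)+3·(18/5))·(6-(24/5))/6³ - 6·(12/5)²·(18/5)/6² = -576/625 kN·m
Load 3 — uniform load w=12 kN/m over full span:
  M_3 = wLx/2 - wL²/12 - wx²/2 = 12·6·(24/5)/2 - 12·6²/12 - 12·(24/5)²/2 = -36/25 kN·m
Load 4 — point force P=2 kN at a=3/2 m (b=L-a=9/2):
  M_4 = Pa²(a+3b)(L-x)/L³ - Pa²b/L²  [x>a] = 2·(3/2)²·((3/2)+3·(9/2))·(6-(24/5))/6³ - 2·(3/2)²·(9/2)/6² = -3/16 kN·m
Superposition: M = Σ M_i = -28083/10000 kN·m ≈ -2.808300 kN·m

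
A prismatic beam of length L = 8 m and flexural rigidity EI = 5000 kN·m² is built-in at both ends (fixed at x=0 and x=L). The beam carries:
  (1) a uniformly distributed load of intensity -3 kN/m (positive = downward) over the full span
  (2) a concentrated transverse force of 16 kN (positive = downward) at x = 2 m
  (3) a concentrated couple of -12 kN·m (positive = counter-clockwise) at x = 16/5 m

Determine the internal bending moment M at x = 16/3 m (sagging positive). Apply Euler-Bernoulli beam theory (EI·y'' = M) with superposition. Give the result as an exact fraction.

Load 1 — uniform load w=-3 kN/m over full span:
  M_1 = wLx/2 - wL²/12 - wx²/2 = (-3)·8·(16/3)/2 - (-3)·8²/12 - (-3)·(16/3)²/2 = -16/3 kN·m
Load 2 — point force P=16 kN at a=2 m (b=L-a=6):
  M_2 = Pa²(a+3b)(L-x)/L³ - Pa²b/L²  [x>a] = 16·2²·(2+3·6)·(8-(16/3))/8³ - 16·2²·6/8² = 2/3 kN·m
Load 3 — applied couple M₀=-12 kN·m at a=16/5 m (b=L-a=24/5):
  M_3 = R_Ax - M_A - M₀  [x>a] with R_A=-54/25, M_A=-36/25 = (-54/25)·(16/3) - (-36/25) - (-12) = 48/25 kN·m
Superposition: M = Σ M_i = -206/75 kN·m ≈ -2.746667 kN·m

M(16/3) = -206/75 kN·m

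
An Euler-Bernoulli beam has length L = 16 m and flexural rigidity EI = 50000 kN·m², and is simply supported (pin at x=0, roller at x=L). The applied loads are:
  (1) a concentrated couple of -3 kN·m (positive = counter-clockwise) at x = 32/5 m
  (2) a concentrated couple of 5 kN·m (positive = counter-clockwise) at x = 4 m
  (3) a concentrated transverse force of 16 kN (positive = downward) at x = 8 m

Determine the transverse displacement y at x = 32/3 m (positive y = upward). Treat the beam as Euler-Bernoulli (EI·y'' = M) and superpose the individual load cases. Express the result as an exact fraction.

y(32/3) = -31799/1406250 m

Load 1 — applied couple M₀=-3 kN·m at a=32/5 m (b=L-a=48/5):
  y_1 = (M₀x³/(6L)-M₀(x-a)²/2+C₁x)/EI  [x>a] with C₁=M₀(3b²-L²)/(6L)=-16/25 = ((-3)·(32/3)³/(6·16)-(-3)·((32/3)-(32/5))²/2+(-16/25)·(32/3))/50000 = -736/2109375 m
Load 2 — applied couple M₀=5 kN·m at a=4 m (b=L-a=12):
  y_2 = (M₀x³/(6L)-M₀(x-a)²/2+C₁x)/EI  [x>a] with C₁=M₀(3b²-L²)/(6L)=55/6 = (5·(32/3)³/(6·16)-5·((32/3)-4)²/2+(55/6)·(32/3))/50000 = 101/101250 m
Load 3 — point force P=16 kN at a=8 m (b=L-a=8):
  y_3 = -Pa(L-x)(2Lx-a²-x²)/(6LEI)  [x>a] = -16·8·(16-(32/3))·(2·16·(32/3)-8²-(32/3)²)/(6·16·50000) = -5888/253125 m
Superposition: y = Σ y_i = -31799/1406250 m ≈ -0.022613 m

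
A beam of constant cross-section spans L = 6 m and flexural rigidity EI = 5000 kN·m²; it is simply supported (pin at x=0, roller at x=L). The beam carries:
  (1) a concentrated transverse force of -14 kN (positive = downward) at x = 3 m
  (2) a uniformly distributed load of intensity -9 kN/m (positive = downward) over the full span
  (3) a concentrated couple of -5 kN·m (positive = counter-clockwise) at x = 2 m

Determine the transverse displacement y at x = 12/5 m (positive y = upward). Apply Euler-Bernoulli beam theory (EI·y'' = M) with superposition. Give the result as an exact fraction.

y(12/5) = 31029/781250 m

Load 1 — point force P=-14 kN at a=3 m (b=L-a=3):
  y_1 = -Pbx(L²-b²-x²)/(6LEI)  [x≤a] = -(-14)·3·(12/5)·(6²-3²-(12/5)²)/(6·6·5000) = 3717/312500 m
Load 2 — uniform load w=-9 kN/m over full span:
  y_2 = -wx(L³-2Lx²+x³)/(24EI) = -(-9)·(12/5)·(6³-2·6·(12/5)²+(12/5)³)/(24·5000) = 22599/781250 m
Load 3 — applied couple M₀=-5 kN·m at a=2 m (b=L-a=4):
  y_3 = (M₀x³/(6L)-M₀(x-a)²/2+C₁x)/EI  [x>a] with C₁=M₀(3b²-L²)/(6L)=-5/3 = ((-5)·(12/5)³/(6·6)-(-5)·((12/5)-2)²/2+(-5/3)·(12/5))/5000 = -69/62500 m
Superposition: y = Σ y_i = 31029/781250 m ≈ 0.039717 m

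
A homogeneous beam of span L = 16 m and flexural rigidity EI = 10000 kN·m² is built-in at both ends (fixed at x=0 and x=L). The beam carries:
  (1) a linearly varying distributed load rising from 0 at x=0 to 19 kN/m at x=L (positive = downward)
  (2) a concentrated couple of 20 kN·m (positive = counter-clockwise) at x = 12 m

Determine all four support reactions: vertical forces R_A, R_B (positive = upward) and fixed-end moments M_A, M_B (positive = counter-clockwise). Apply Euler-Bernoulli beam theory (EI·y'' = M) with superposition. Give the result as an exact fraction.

R_A = 7521/160 kN, M_A = 10103/60 kN·m, R_B = 16799/160 kN, M_B = -4939/20 kN·m

Load 1 — triangular load w₀=19 kN/m (0→w₀ over full span):
  R_A = 3w₀L/20 = 3·19·16/20 = 228/5 kN
  M_A = w₀L²/30 = 19·16²/30 = 2432/15 kN·m
  R_B = 7w₀L/20 = 7·19·16/20 = 532/5 kN
  M_B = -w₀L²/20 = -19·16²/20 = -1216/5 kN·m
Load 2 — applied couple M₀=20 kN·m at a=12 m (b=L-a=4):
  R_A = 6M₀ab/L³ = 6·20·12·4/16³ = 45/32 kN
  M_A = M₀b(2a-b)/L² = 20·4·(2·12-4)/16² = 25/4 kN·m
  R_B = -6M₀ab/L³ = -6·20·12·4/16³ = -45/32 kN
  M_B = M₀a(2b-a)/L² = 20·12·(2·4-12)/16² = -15/4 kN·m
Superposition: R_A = 7521/160 kN, M_A = 10103/60 kN·m, R_B = 16799/160 kN, M_B = -4939/20 kN·m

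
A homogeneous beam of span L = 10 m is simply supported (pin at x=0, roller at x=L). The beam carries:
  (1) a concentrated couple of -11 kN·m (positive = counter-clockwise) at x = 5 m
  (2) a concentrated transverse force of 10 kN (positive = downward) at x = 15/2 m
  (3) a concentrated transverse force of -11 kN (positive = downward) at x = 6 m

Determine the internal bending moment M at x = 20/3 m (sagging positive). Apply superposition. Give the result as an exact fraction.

M(20/3) = -5/3 kN·m

Load 1 — applied couple M₀=-11 kN·m at a=5 m (b=L-a=5):
  M_1 = M₀x/L - M₀  [x>a] = (-11)·(20/3)/10 - (-11) = 11/3 kN·m
Load 2 — point force P=10 kN at a=15/2 m (b=L-a=5/2):
  M_2 = Pbx/L  [x≤a] = 10·(5/2)·(20/3)/10 = 50/3 kN·m
Load 3 — point force P=-11 kN at a=6 m (b=L-a=4):
  M_3 = Pa(L-x)/L  [x>a] = (-11)·6·(10-(20/3))/10 = -22 kN·m
Superposition: M = Σ M_i = -5/3 kN·m ≈ -1.666667 kN·m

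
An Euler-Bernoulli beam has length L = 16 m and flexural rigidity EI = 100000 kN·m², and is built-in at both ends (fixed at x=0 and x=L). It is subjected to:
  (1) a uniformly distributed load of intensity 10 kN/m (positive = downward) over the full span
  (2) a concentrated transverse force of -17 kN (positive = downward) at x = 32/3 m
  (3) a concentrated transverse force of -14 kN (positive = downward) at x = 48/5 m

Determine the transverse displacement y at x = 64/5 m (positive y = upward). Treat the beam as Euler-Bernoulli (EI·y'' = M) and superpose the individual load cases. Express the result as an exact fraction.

Load 1 — uniform load w=10 kN/m over full span:
  y_1 = -wx²(L-x)²/(24EI) = -10·(64/5)²·(16-(64/5))²/(24·100000) = -8192/1171875 m
Load 2 — point force P=-17 kN at a=32/3 m (b=L-a=16/3):
  y_2 = -Pa²(L-x)²(3bL-(3b+a)(L-x))/(6L³EI)  [x>a] = -(-17)·(32/3)²·(16-(64/5))²·(3·(16/3)·16-(3·(16/3)+(32/3))·(16-(64/5)))/(6·16³·100000) = 8704/6328125 m
Load 3 — point force P=-14 kN at a=48/5 m (b=L-a=32/5):
  y_3 = -Pa²(L-x)²(3bL-(3b+a)(L-x))/(6L³EI)  [x>a] = -(-14)·(48/5)²·(16-(64/5))²·(3·(32/5)·16-(3·(32/5)+(48/5))·(16-(64/5)))/(6·16³·100000) = 56448/48828125 m
Superposition: y = Σ y_i = -17635712/3955078125 m ≈ -0.004459 m

y(64/5) = -17635712/3955078125 m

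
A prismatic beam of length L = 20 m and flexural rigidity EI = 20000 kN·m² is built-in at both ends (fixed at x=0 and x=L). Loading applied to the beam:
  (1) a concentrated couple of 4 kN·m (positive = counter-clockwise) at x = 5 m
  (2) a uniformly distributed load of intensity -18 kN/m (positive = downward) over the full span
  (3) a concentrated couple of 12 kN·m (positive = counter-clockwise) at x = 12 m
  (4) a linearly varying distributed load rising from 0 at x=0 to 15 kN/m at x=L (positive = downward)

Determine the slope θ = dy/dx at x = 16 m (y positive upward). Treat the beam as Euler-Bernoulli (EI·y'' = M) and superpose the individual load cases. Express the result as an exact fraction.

θ(16) = -2508/78125 rad

Load 1 — applied couple M₀=4 kN·m at a=5 m (b=L-a=15):
  θ_1 = (R_Ax²/2 - M_Ax - M₀(x-a))/EI  [x>a] with R_A=9/40, M_A=-3/4 = ((9/40)·16²/2 - (-3/4)·16 - 4·(16-5))/20000 = -1/6250 rad
Load 2 — uniform load w=-18 kN/m over full span:
  θ_2 = -wx(L-x)(L-2x)/(12EI) = -(-18)·16·(20-16)·(20-2·16)/(12·20000) = -36/625 rad
Load 3 — applied couple M₀=12 kN·m at a=12 m (b=L-a=8):
  θ_3 = (R_Ax²/2 - M_Ax - M₀(x-a))/EI  [x>a] with R_A=108/125, M_A=96/25 = ((108/125)·16²/2 - (96/25)·16 - 12·(16-12))/20000 = 9/156250 rad
Load 4 — triangular load w₀=15 kN/m (0→w₀ over full span):
  θ_4 = -w₀(2x(L-x)(L-2x)(x+2L)+x²(L-x)²)/(120LEI) = -15·(2·16·(20-16)·(20-2·16)·(16+2·20)+16²·(20-16)²)/(120·20·20000) = 16/625 rad
Superposition: θ = Σ θ_i = -2508/78125 rad ≈ -0.032102 rad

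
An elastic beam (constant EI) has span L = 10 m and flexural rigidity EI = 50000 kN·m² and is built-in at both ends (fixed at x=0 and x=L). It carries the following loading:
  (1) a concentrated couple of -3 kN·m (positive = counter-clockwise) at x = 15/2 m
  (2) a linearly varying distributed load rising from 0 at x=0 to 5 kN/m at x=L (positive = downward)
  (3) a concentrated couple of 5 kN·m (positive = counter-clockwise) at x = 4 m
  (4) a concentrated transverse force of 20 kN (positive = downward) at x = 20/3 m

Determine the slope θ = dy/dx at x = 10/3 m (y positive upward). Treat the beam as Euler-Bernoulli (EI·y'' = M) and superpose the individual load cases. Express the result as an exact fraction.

Load 1 — applied couple M₀=-3 kN·m at a=15/2 m (b=L-a=5/2):
  θ_1 = (R_Ax²/2 - M_Ax)/EI  [x≤a] with R_A=-27/80, M_A=-15/16 = ((-27/80)·(10/3)²/2 - (-15/16)·(10/3))/50000 = 1/40000 rad
Load 2 — triangular load w₀=5 kN/m (0→w₀ over full span):
  θ_2 = -w₀(2x(L-x)(L-2x)(x+2L)+x²(L-x)²)/(120LEI) = -5·(2·(10/3)·(10-(10/3))·(10-2·(10/3))·((10/3)+2·10)+(10/3)²·(10-(10/3))²)/(120·10·50000) = -2/6075 rad
Load 3 — applied couple M₀=5 kN·m at a=4 m (b=L-a=6):
  θ_3 = (R_Ax²/2 - M_Ax)/EI  [x≤a] with R_A=18/25, M_A=3/5 = ((18/25)·(10/3)²/2 - (3/5)·(10/3))/50000 = 1/25000 rad
Load 4 — point force P=20 kN at a=20/3 m (b=L-a=10/3):
  θ_4 = -Pb²x(2aL-(3a+b)x)/(2L³EI)  [x≤a] = -20·(10/3)²·(10/3)·(2·(20/3)·10-(3·(20/3)+(10/3))·(10/3))/(2·10³·50000) = -1/2430 rad
Superposition: θ = Σ θ_i = -3649/5400000 rad ≈ -0.000676 rad

θ(10/3) = -3649/5400000 rad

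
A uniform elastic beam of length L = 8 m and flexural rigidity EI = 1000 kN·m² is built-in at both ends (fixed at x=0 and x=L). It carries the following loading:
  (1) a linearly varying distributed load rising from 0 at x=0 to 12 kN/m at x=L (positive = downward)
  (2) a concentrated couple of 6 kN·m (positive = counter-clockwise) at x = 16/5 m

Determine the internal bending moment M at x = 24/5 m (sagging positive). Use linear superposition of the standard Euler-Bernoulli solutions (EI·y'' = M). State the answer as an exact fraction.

M(24/5) = 1792/125 kN·m

Load 1 — triangular load w₀=12 kN/m (0→w₀ over full span):
  M_1 = 3w₀Lx/20 - w₀L²/30 - w₀x³/(6L) = 3·12·8·(24/5)/20 - 12·8²/30 - 12·(24/5)³/(6·8) = 1984/125 kN·m
Load 2 — applied couple M₀=6 kN·m at a=16/5 m (b=L-a=24/5):
  M_2 = R_Ax - M_A - M₀  [x>a] with R_A=27/25, M_A=18/25 = (27/25)·(24/5) - (18/25) - 6 = -192/125 kN·m
Superposition: M = Σ M_i = 1792/125 kN·m ≈ 14.336000 kN·m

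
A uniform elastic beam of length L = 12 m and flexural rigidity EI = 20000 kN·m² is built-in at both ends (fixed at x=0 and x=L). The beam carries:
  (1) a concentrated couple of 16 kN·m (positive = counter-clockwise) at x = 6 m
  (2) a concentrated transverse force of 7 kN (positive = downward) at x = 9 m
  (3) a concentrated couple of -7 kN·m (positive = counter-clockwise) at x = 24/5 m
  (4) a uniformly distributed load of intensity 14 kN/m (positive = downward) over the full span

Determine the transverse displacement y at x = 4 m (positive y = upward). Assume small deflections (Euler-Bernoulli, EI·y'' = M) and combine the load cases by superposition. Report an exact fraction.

Load 1 — applied couple M₀=16 kN·m at a=6 m (b=L-a=6):
  y_1 = (R_Ax³/6 - M_Ax²/2)/EI  [x≤a] with R_A=2, M_A=4 = (2·4³/6 - 4·4²/2)/20000 = -1/1875 m
Load 2 — point force P=7 kN at a=9 m (b=L-a=3):
  y_2 = -Pb²x²(3aL-(3a+b)x)/(6L³EI)  [x≤a] = -7·3²·4²·(3·9·12-(3·9+3)·4)/(6·12³·20000) = -119/120000 m
Load 3 — applied couple M₀=-7 kN·m at a=24/5 m (b=L-a=36/5):
  y_3 = (R_Ax³/6 - M_Ax²/2)/EI  [x≤a] with R_A=-21/25, M_A=-21/25 = ((-21/25)·4³/6 - (-21/25)·4²/2)/20000 = -7/62500 m
Load 4 — uniform load w=14 kN/m over full span:
  y_4 = -wx²(L-x)²/(24EI) = -14·4²·(12-4)²/(24·20000) = -56/1875 m
Superposition: y = Σ y_i = -94511/3000000 m ≈ -0.031504 m

y(4) = -94511/3000000 m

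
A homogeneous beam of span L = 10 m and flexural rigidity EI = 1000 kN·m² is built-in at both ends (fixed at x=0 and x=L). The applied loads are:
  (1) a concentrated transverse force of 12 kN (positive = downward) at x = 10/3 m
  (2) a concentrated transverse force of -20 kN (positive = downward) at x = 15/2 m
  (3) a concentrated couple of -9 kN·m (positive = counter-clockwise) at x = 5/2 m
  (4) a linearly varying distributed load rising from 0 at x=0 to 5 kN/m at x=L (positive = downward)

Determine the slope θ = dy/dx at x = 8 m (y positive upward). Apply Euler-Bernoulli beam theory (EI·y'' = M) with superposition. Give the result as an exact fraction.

Load 1 — point force P=12 kN at a=10/3 m (b=L-a=20/3):
  θ_1 = Pa²(L-x)(2bL-(3b+a)(L-x))/(2L³EI)  [x>a] = 12·(10/3)²·(10-8)·(2·(20/3)·10-(3·(20/3)+(10/3))·(10-8))/(2·10³·1000) = 13/1125 rad
Load 2 — point force P=-20 kN at a=15/2 m (b=L-a=5/2):
  θ_2 = Pa²(L-x)(2bL-(3b+a)(L-x))/(2L³EI)  [x>a] = (-20)·(15/2)²·(10-8)·(2·(5/2)·10-(3·(5/2)+(15/2))·(10-8))/(2·10³·1000) = -9/400 rad
Load 3 — applied couple M₀=-9 kN·m at a=5/2 m (b=L-a=15/2):
  θ_3 = (R_Ax²/2 - M_Ax - M₀(x-a))/EI  [x>a] with R_A=-81/80, M_A=27/16 = ((-81/80)·8²/2 - (27/16)·8 - (-9)·(8-(5/2)))/1000 = 9/2500 rad
Load 4 — triangular load w₀=5 kN/m (0→w₀ over full span):
  θ_4 = -w₀(2x(L-x)(L-2x)(x+2L)+x²(L-x)²)/(120LEI) = -5·(2·8·(10-8)·(10-2·8)·(8+2·10)+8²·(10-8)²)/(120·10·1000) = 8/375 rad
Superposition: θ = Σ θ_i = 1259/90000 rad ≈ 0.013989 rad

θ(8) = 1259/90000 rad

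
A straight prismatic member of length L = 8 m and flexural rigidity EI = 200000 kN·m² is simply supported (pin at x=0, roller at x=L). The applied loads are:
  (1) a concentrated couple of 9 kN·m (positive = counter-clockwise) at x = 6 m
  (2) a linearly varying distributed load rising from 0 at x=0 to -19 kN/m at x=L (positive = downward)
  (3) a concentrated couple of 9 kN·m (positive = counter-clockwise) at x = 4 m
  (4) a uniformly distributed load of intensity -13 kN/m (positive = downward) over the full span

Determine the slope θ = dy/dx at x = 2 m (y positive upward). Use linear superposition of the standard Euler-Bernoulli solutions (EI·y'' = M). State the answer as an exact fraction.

Load 1 — applied couple M₀=9 kN·m at a=6 m (b=L-a=2):
  θ_1 = (M₀x²/(2L)+C₁)/EI  [x≤a] with C₁=M₀(3b²-L²)/(6L)=-39/4 = (9·2²/(2·8)+(-39/4))/200000 = -3/80000 rad
Load 2 — triangular load w₀=-19 kN/m (0→w₀ over full span):
  θ_2 = -w₀(7L⁴-30L²x²+15x⁴)/(360LEI) = -(-19)·(7·8⁴-30·8²·2²+15·2⁴)/(360·8·200000) = 25213/36000000 rad
Load 3 — applied couple M₀=9 kN·m at a=4 m (b=L-a=4):
  θ_3 = (M₀x²/(2L)+C₁)/EI  [x≤a] with C₁=M₀(3b²-L²)/(6L)=-3 = (9·2²/(2·8)+(-3))/200000 = -3/800000 rad
Load 4 — uniform load w=-13 kN/m over full span:
  θ_4 = -w(L³-6Lx²+4x³)/(24EI) = -(-13)·(8³-6·8·2²+4·2³)/(24·200000) = 143/150000 rad
Superposition: θ = Σ θ_i = 907/562500 rad ≈ 0.001612 rad

θ(2) = 907/562500 rad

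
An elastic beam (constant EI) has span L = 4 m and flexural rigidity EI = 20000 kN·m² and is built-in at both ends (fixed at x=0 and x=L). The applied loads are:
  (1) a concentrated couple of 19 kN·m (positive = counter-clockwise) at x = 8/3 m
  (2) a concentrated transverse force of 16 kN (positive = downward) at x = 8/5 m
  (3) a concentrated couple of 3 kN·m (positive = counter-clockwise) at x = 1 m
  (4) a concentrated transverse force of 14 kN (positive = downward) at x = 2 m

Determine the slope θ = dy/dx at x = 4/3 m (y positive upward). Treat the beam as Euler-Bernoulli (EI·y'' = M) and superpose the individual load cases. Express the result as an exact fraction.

θ(4/3) = -57361/135000000 rad

Load 1 — applied couple M₀=19 kN·m at a=8/3 m (b=L-a=4/3):
  θ_1 = (R_Ax²/2 - M_Ax)/EI  [x≤a] with R_A=19/3, M_A=19/3 = ((19/3)·(4/3)²/2 - (19/3)·(4/3))/20000 = -19/135000 rad
Load 2 — point force P=16 kN at a=8/5 m (b=L-a=12/5):
  θ_2 = -Pb²x(2aL-(3a+b)x)/(2L³EI)  [x≤a] = -16·(12/5)²·(4/3)·(2·(8/5)·4-(3·(8/5)+(12/5))·(4/3))/(2·4³·20000) = -12/78125 rad
Load 3 — applied couple M₀=3 kN·m at a=1 m (b=L-a=3):
  θ_3 = (R_Ax²/2 - M_Ax - M₀(x-a))/EI  [x>a] with R_A=27/32, M_A=-9/16 = ((27/32)·(4/3)²/2 - (-9/16)·(4/3) - 3·((4/3)-1))/20000 = 1/40000 rad
Load 4 — point force P=14 kN at a=2 m (b=L-a=2):
  θ_4 = -Pb²x(2aL-(3a+b)x)/(2L³EI)  [x≤a] = -14·2²·(4/3)·(2·2·4-(3·2+2)·(4/3))/(2·4³·20000) = -7/45000 rad
Superposition: θ = Σ θ_i = -57361/135000000 rad ≈ -0.000425 rad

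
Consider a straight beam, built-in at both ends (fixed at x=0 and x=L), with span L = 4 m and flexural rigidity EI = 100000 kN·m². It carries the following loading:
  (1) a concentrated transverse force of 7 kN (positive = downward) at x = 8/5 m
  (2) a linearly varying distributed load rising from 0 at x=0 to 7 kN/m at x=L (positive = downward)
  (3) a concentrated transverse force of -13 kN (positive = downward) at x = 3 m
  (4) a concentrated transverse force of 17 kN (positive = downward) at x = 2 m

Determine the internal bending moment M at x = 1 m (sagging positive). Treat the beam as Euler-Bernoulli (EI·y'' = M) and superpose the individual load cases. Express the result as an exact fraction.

Load 1 — point force P=7 kN at a=8/5 m (b=L-a=12/5):
  M_1 = Pb²(3a+b)x/L³ - Pab²/L²  [x≤a] = 7·(12/5)²·(3·(8/5)+(12/5))·1/4³ - 7·(8/5)·(12/5)²/4² = 63/125 kN·m
Load 2 — triangular load w₀=7 kN/m (0→w₀ over full span):
  M_2 = 3w₀Lx/20 - w₀L²/30 - w₀x³/(6L) = 3·7·4·1/20 - 7·4²/30 - 7·1³/(6·4) = 7/40 kN·m
Load 3 — point force P=-13 kN at a=3 m (b=L-a=1):
  M_3 = Pb²(3a+b)x/L³ - Pab²/L²  [x≤a] = (-13)·1²·(3·3+1)·1/4³ - (-13)·3·1²/4² = 13/32 kN·m
Load 4 — point force P=17 kN at a=2 m (b=L-a=2):
  M_4 = Pb²(3a+b)x/L³ - Pab²/L²  [x≤a] = 17·2²·(3·2+2)·1/4³ - 17·2·2²/4² = 0 kN·m
Superposition: M = Σ M_i = 4341/4000 kN·m ≈ 1.085250 kN·m

M(1) = 4341/4000 kN·m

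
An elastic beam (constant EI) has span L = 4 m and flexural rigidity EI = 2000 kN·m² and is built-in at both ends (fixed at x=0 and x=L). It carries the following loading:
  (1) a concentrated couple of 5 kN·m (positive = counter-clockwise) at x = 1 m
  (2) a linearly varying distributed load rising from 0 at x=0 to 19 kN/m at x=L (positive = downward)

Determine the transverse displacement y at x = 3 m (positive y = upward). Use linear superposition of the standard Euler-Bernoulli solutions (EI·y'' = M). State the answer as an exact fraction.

y(3) = -1079/640000 m

Load 1 — applied couple M₀=5 kN·m at a=1 m (b=L-a=3):
  y_1 = (R_Ax³/6 - M_Ax²/2 - M₀(x-a)²/2)/EI  [x>a] with R_A=45/32, M_A=-15/16 = ((45/32)·3³/6 - (-15/16)·3²/2 - 5·(3-1)²/2)/2000 = 7/25600 m
Load 2 — triangular load w₀=19 kN/m (0→w₀ over full span):
  y_2 = -w₀x²(L-x)²(x+2L)/(120LEI) = -19·3²·(4-3)²·(3+2·4)/(120·4·2000) = -627/320000 m
Superposition: y = Σ y_i = -1079/640000 m ≈ -0.001686 m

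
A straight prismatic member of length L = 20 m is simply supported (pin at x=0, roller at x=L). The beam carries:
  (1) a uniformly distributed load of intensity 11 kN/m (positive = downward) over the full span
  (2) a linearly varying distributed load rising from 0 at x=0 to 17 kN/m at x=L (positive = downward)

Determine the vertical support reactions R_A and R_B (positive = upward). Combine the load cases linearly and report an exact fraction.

R_A = 500/3 kN, R_B = 670/3 kN

Load 1 — uniform load w=11 kN/m over full span:
  R_A = wL/2 = 11·20/2 = 110 kN
  R_B = wL/2 = 11·20/2 = 110 kN
Load 2 — triangular load w₀=17 kN/m (0→w₀ over full span):
  R_A = w₀L/6 = 17·20/6 = 170/3 kN
  R_B = w₀L/3 = 17·20/3 = 340/3 kN
Superposition: R_A = 500/3 kN, R_B = 670/3 kN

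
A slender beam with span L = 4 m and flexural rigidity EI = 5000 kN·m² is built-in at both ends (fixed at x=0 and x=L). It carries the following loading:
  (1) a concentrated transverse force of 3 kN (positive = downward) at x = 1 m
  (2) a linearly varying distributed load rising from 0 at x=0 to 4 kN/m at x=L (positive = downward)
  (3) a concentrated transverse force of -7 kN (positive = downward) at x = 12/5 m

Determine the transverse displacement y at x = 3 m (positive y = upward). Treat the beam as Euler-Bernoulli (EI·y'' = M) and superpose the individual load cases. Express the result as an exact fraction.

Load 1 — point force P=3 kN at a=1 m (b=L-a=3):
  y_1 = -Pa²(L-x)²(3bL-(3b+a)(L-x))/(6L³EI)  [x>a] = -3·1²·(4-3)²·(3·3·4-(3·3+1)·(4-3))/(6·4³·5000) = -13/320000 m
Load 2 — triangular load w₀=4 kN/m (0→w₀ over full span):
  y_2 = -w₀x²(L-x)²(x+2L)/(120LEI) = -4·3²·(4-3)²·(3+2·4)/(120·4·5000) = -33/200000 m
Load 3 — point force P=-7 kN at a=12/5 m (b=L-a=8/5):
  y_3 = -Pa²(L-x)²(3bL-(3b+a)(L-x))/(6L³EI)  [x>a] = -(-7)·(12/5)²·(4-3)²·(3·(8/5)·4-(3·(8/5)+(12/5))·(4-3))/(6·4³·5000) = 63/250000 m
Superposition: y = Σ y_i = 371/8000000 m ≈ 0.000046 m

y(3) = 371/8000000 m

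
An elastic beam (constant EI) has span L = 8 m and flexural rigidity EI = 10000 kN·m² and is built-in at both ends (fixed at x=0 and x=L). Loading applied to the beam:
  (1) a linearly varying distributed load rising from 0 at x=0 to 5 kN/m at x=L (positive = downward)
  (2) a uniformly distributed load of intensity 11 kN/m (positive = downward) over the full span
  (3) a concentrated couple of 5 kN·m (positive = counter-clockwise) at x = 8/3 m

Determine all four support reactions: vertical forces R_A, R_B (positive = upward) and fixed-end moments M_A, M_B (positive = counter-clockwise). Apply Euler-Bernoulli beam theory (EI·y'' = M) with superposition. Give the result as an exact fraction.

Load 1 — triangular load w₀=5 kN/m (0→w₀ over full span):
  R_A = 3w₀L/20 = 3·5·8/20 = 6 kN
  M_A = w₀L²/30 = 5·8²/30 = 32/3 kN·m
  R_B = 7w₀L/20 = 7·5·8/20 = 14 kN
  M_B = -w₀L²/20 = -5·8²/20 = -16 kN·m
Load 2 — uniform load w=11 kN/m over full span:
  R_A = wL/2 = 11·8/2 = 44 kN
  M_A = wL²/12 = 11·8²/12 = 176/3 kN·m
  R_B = wL/2 = 11·8/2 = 44 kN
  M_B = -wL²/12 = -11·8²/12 = -176/3 kN·m
Load 3 — applied couple M₀=5 kN·m at a=8/3 m (b=L-a=16/3):
  R_A = 6M₀ab/L³ = 6·5·(8/3)·(16/3)/8³ = 5/6 kN
  M_A = M₀b(2a-b)/L² = 5·(16/3)·(2·(8/3)-(16/3))/8² = 0 kN·m
  R_B = -6M₀ab/L³ = -6·5·(8/3)·(16/3)/8³ = -5/6 kN
  M_B = M₀a(2b-a)/L² = 5·(8/3)·(2·(16/3)-(8/3))/8² = 5/3 kN·m
Superposition: R_A = 305/6 kN, M_A = 208/3 kN·m, R_B = 343/6 kN, M_B = -73 kN·m

R_A = 305/6 kN, M_A = 208/3 kN·m, R_B = 343/6 kN, M_B = -73 kN·m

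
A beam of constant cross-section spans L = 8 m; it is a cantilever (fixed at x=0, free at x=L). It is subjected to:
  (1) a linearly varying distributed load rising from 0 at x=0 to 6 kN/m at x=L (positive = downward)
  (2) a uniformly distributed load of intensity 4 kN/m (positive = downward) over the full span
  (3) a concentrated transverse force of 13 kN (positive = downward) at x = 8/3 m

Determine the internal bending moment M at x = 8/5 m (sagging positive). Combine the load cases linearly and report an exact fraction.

Load 1 — triangular load w₀=6 kN/m (0→w₀ over full span):
  M_1 = w₀Lx/2 - w₀L²/3 - w₀x³/(6L) = 6·8·(8/5)/2 - 6·8²/3 - 6·(8/5)³/(6·8) = -11264/125 kN·m
Load 2 — uniform load w=4 kN/m over full span:
  M_2 = -w(L-x)²/2 = -4·(8-(8/5))²/2 = -2048/25 kN·m
Load 3 — point force P=13 kN at a=8/3 m (b=L-a=16/3):
  M_3 = -P(a-x)  [x≤a] = -13·((8/3)-(8/5)) = -208/15 kN·m
Superposition: M = Σ M_i = -69712/375 kN·m ≈ -185.898667 kN·m

M(8/5) = -69712/375 kN·m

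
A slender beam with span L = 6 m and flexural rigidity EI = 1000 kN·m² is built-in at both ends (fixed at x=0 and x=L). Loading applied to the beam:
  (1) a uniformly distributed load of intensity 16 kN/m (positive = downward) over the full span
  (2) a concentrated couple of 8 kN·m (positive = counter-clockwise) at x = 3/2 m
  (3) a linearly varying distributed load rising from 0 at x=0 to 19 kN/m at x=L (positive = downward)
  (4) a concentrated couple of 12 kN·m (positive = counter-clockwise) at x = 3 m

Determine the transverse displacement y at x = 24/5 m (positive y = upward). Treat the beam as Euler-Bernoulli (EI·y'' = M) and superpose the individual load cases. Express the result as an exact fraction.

Load 1 — uniform load w=16 kN/m over full span:
  y_1 = -wx²(L-x)²/(24EI) = -16·(24/5)²·(6-(24/5))²/(24·1000) = -1728/78125 m
Load 2 — applied couple M₀=8 kN·m at a=3/2 m (b=L-a=9/2):
  y_2 = (R_Ax³/6 - M_Ax²/2 - M₀(x-a)²/2)/EI  [x>a] with R_A=3/2, M_A=-3/2 = ((3/2)·(24/5)³/6 - (-3/2)·(24/5)²/2 - 8·((24/5)-(3/2))²/2)/1000 = 171/125000 m
Load 3 — triangular load w₀=19 kN/m (0→w₀ over full span):
  y_3 = -w₀x²(L-x)²(x+2L)/(120LEI) = -19·(24/5)²·(6-(24/5))²·((24/5)+2·6)/(120·6·1000) = -28728/1953125 m
Load 4 — applied couple M₀=12 kN·m at a=3 m (b=L-a=3):
  y_4 = (R_Ax³/6 - M_Ax²/2 - M₀(x-a)²/2)/EI  [x>a] with R_A=3, M_A=3 = (3·(24/5)³/6 - 3·(24/5)²/2 - 12·((24/5)-3)²/2)/1000 = 81/62500 m
Superposition: y = Σ y_i = -533799/15625000 m ≈ -0.034163 m

y(24/5) = -533799/15625000 m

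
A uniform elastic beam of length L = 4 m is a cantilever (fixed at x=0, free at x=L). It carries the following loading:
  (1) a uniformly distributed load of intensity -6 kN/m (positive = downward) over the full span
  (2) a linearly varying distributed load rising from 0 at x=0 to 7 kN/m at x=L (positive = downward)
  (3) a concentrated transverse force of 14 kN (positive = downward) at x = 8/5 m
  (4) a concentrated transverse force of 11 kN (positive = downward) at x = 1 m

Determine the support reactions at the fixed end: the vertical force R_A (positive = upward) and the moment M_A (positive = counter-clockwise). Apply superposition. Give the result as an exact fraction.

R_A = 15 kN, M_A = 341/15 kN·m

Load 1 — uniform load w=-6 kN/m over full span:
  R_A = wL = (-6)·4 = -24 kN
  M_A = wL²/2 = (-6)·4²/2 = -48 kN·m
Load 2 — triangular load w₀=7 kN/m (0→w₀ over full span):
  R_A = w₀L/2 = 7·4/2 = 14 kN
  M_A = w₀L²/3 = 7·4²/3 = 112/3 kN·m
Load 3 — point force P=14 kN at a=8/5 m (b=L-a=12/5):
  R_A = P = 14 kN
  M_A = Pa = 14·(8/5) = 112/5 kN·m
Load 4 — point force P=11 kN at a=1 m (b=L-a=3):
  R_A = P = 11 kN
  M_A = Pa = 11·1 = 11 kN·m
Superposition: R_A = 15 kN, M_A = 341/15 kN·m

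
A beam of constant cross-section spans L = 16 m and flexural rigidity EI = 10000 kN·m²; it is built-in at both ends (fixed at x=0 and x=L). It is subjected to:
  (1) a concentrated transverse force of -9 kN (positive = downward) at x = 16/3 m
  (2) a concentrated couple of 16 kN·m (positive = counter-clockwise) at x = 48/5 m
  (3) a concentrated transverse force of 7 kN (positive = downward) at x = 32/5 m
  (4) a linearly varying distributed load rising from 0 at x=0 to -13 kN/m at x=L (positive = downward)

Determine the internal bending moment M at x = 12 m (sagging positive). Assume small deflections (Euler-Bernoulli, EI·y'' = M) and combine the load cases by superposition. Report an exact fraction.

Load 1 — point force P=-9 kN at a=16/3 m (b=L-a=32/3):
  M_1 = Pa²(a+3b)(L-x)/L³ - Pa²b/L²  [x>a] = (-9)·(16/3)²·((16/3)+3·(32/3))·(16-12)/16³ - (-9)·(16/3)²·(32/3)/16² = 4/3 kN·m
Load 2 — applied couple M₀=16 kN·m at a=48/5 m (b=L-a=32/5):
  M_2 = R_Ax - M_A - M₀  [x>a] with R_A=36/25, M_A=128/25 = (36/25)·12 - (128/25) - 16 = -96/25 kN·m
Load 3 — point force P=7 kN at a=32/5 m (b=L-a=48/5):
  M_3 = Pa²(a+3b)(L-x)/L³ - Pa²b/L²  [x>a] = 7·(32/5)²·((32/5)+3·(48/5))·(16-12)/16³ - 7·(32/5)²·(48/5)/16² = -112/125 kN·m
Load 4 — triangular load w₀=-13 kN/m (0→w₀ over full span):
  M_4 = 3w₀Lx/20 - w₀L²/30 - w₀x³/(6L) = 3·(-13)·16·12/20 - (-13)·16²/30 - (-13)·12³/(6·16) = -442/15 kN·m
Superposition: M = Σ M_i = -12326/375 kN·m ≈ -32.869333 kN·m

M(12) = -12326/375 kN·m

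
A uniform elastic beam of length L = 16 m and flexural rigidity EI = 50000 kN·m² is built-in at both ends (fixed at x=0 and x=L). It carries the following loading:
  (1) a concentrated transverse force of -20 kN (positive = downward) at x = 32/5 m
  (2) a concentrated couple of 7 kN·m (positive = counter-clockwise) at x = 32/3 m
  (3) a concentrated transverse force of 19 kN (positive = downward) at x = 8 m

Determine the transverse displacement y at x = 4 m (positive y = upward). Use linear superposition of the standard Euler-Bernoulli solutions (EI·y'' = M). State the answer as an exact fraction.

y(4) = 43/140625 m

Load 1 — point force P=-20 kN at a=32/5 m (b=L-a=48/5):
  y_1 = -Pb²x²(3aL-(3a+b)x)/(6L³EI)  [x≤a] = -(-20)·(48/5)²·4²·(3·(32/5)·16-(3·(32/5)+(48/5))·4)/(6·16³·50000) = 72/15625 m
Load 2 — applied couple M₀=7 kN·m at a=32/3 m (b=L-a=16/3):
  y_2 = (R_Ax³/6 - M_Ax²/2)/EI  [x≤a] with R_A=7/12, M_A=7/3 = ((7/12)·4³/6 - (7/3)·4²/2)/50000 = -7/28125 m
Load 3 — point force P=19 kN at a=8 m (b=L-a=8):
  y_3 = -Pb²x²(3aL-(3a+b)x)/(6L³EI)  [x≤a] = -19·8²·4²·(3·8·16-(3·8+8)·4)/(6·16³·50000) = -38/9375 m
Superposition: y = Σ y_i = 43/140625 m ≈ 0.000306 m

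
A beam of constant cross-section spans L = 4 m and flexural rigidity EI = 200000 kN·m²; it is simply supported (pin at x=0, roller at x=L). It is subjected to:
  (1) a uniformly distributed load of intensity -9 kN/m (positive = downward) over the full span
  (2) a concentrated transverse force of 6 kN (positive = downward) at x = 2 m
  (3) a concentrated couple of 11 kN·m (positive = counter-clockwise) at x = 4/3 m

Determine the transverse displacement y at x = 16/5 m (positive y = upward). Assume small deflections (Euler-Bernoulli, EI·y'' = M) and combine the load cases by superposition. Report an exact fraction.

y(16/5) = 5959/70312500 m

Load 1 — uniform load w=-9 kN/m over full span:
  y_1 = -wx(L³-2Lx²+x³)/(24EI) = -(-9)·(16/5)·(4³-2·4·(16/5)²+(16/5)³)/(24·200000) = 174/1953125 m
Load 2 — point force P=6 kN at a=2 m (b=L-a=2):
  y_2 = -Pa(L-x)(2Lx-a²-x²)/(6LEI)  [x>a] = -6·2·(4-(16/5))·(2·4·(16/5)-2²-(16/5)²)/(6·4·200000) = -71/3125000 m
Load 3 — applied couple M₀=11 kN·m at a=4/3 m (b=L-a=8/3):
  y_3 = (M₀x³/(6L)-M₀(x-a)²/2+C₁x)/EI  [x>a] with C₁=M₀(3b²-L²)/(6L)=22/9 = (11·(16/5)³/(6·4)-11·((16/5)-(4/3))²/2+(22/9)·(16/5))/200000 = 517/28125000 m
Superposition: y = Σ y_i = 5959/70312500 m ≈ 0.000085 m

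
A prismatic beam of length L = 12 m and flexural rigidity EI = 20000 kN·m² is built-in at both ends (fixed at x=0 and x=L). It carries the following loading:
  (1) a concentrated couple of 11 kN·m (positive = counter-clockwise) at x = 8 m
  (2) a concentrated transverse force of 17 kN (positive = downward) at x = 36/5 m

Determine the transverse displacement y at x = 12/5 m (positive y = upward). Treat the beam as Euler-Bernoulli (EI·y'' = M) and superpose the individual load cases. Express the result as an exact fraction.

Load 1 — applied couple M₀=11 kN·m at a=8 m (b=L-a=4):
  y_1 = (R_Ax³/6 - M_Ax²/2)/EI  [x≤a] with R_A=11/9, M_A=11/3 = ((11/9)·(12/5)³/6 - (11/3)·(12/5)²/2)/20000 = -121/312500 m
Load 2 — point force P=17 kN at a=36/5 m (b=L-a=24/5):
  y_2 = -Pb²x²(3aL-(3a+b)x)/(6L³EI)  [x≤a] = -17·(24/5)²·(12/5)²·(3·(36/5)·12-(3·(36/5)+(24/5))·(12/5))/(6·12³·20000) = -20808/9765625 m
Superposition: y = Σ y_i = -98357/39062500 m ≈ -0.002518 m

y(12/5) = -98357/39062500 m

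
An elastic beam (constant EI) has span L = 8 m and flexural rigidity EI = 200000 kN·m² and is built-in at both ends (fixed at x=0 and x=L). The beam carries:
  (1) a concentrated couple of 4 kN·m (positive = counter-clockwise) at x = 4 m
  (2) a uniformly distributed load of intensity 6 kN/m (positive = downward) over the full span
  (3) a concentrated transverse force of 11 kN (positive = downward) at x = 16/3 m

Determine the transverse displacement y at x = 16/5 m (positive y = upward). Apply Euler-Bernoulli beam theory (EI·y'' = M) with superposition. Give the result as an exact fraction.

Load 1 — applied couple M₀=4 kN·m at a=4 m (b=L-a=4):
  y_1 = (R_Ax³/6 - M_Ax²/2)/EI  [x≤a] with R_A=3/4, M_A=1 = ((3/4)·(16/5)³/6 - 1·(16/5)²/2)/200000 = -2/390625 m
Load 2 — uniform load w=6 kN/m over full span:
  y_2 = -wx²(L-x)²/(24EI) = -6·(16/5)²·(8-(16/5))²/(24·200000) = -576/1953125 m
Load 3 — point force P=11 kN at a=16/3 m (b=L-a=8/3):
  y_3 = -Pb²x²(3aL-(3a+b)x)/(6L³EI)  [x≤a] = -11·(8/3)²·(16/5)²·(3·(16/3)·8-(3·(16/3)+(8/3))·(16/5))/(6·8³·200000) = -2816/31640625 m
Superposition: y = Σ y_i = -61546/158203125 m ≈ -0.000389 m

y(16/5) = -61546/158203125 m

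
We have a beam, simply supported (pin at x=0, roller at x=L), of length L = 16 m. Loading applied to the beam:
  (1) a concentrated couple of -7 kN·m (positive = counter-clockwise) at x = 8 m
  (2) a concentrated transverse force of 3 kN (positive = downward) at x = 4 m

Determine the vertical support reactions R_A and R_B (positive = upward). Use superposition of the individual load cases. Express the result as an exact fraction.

R_A = 29/16 kN, R_B = 19/16 kN

Load 1 — applied couple M₀=-7 kN·m at a=8 m (b=L-a=8):
  R_A = M₀/L = (-7)/16 = -7/16 kN
  R_B = -M₀/L = -(-7)/16 = 7/16 kN
Load 2 — point force P=3 kN at a=4 m (b=L-a=12):
  R_A = Pb/L = 3·12/16 = 9/4 kN
  R_B = Pa/L = 3·4/16 = 3/4 kN
Superposition: R_A = 29/16 kN, R_B = 19/16 kN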